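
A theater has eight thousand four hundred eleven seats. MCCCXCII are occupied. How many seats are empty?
Convert eight thousand four hundred eleven (English words) → 8×1000 + 4×100 + 11 = 8411 (decimal)
Convert MCCCXCII (Roman numeral) → 1000 + 100 + 100 + 100 + 90 + 1 + 1 = 1392 (decimal)
Compute 8411 - 1392 = 7019
7019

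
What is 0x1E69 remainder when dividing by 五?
Convert 0x1E69 (hexadecimal) → 1×4096 + 14×256 + 6×16 + 9 = 7785 (decimal)
Convert 五 (Chinese numeral) → 5 (decimal)
Compute 7785 mod 5 = 0
0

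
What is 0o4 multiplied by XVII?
Convert 0o4 (octal) → 4 (decimal)
Convert XVII (Roman numeral) → 10 + 5 + 1 + 1 = 17 (decimal)
Compute 4 × 17 = 68
68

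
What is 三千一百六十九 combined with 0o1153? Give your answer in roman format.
Convert 三千一百六十九 (Chinese numeral) → 3×1000 + 1×100 + 6×10 + 9 = 3169 (decimal)
Convert 0o1153 (octal) → 1×512 + 1×64 + 5×8 + 3 = 619 (decimal)
Compute 3169 + 619 = 3788
Convert 3788 (decimal) → 3788 = 1000 + 1000 + 1000 + 500 + 100 + 100 + 50 + 10 + 10 + 10 + 5 + 1 + 1 + 1 → MMMDCCLXXXVIII (Roman numeral)
MMMDCCLXXXVIII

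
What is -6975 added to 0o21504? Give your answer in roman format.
Convert 0o21504 (octal) → 2×4096 + 1×512 + 5×64 + 4 = 9028 (decimal)
Compute -6975 + 9028 = 2053
Convert 2053 (decimal) → 2053 = 1000 + 1000 + 50 + 1 + 1 + 1 → MMLIII (Roman numeral)
MMLIII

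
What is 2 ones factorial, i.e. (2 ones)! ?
Convert 2 ones (place-value notation) → 2 (decimal)
Compute 2! = 2
2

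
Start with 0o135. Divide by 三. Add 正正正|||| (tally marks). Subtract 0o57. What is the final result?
Convert 0o135 (octal) → 1×64 + 3×8 + 5 = 93 (decimal)
Start: 93
Convert 三 (Chinese numeral) → 3 (decimal)
93 ÷ 3 = 31
Convert 正正正|||| (tally marks) → 5 + 5 + 5 + 4 = 19 (decimal)
31 + 19 = 50
Convert 0o57 (octal) → 5×8 + 7 = 47 (decimal)
50 - 47 = 3
3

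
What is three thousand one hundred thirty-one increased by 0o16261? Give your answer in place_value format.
Convert three thousand one hundred thirty-one (English words) → 3×1000 + 1×100 + 31 = 3131 (decimal)
Convert 0o16261 (octal) → 1×4096 + 6×512 + 2×64 + 6×8 + 1 = 7345 (decimal)
Compute 3131 + 7345 = 10476
Convert 10476 (decimal) → 10476 = 10×1000 + 4×100 + 7×10 + 6 → 10 thousands, 4 hundreds, 7 tens, 6 ones (place-value notation)
10 thousands, 4 hundreds, 7 tens, 6 ones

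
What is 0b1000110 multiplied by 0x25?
Convert 0b1000110 (binary) → 64 + 4 + 2 = 70 (decimal)
Convert 0x25 (hexadecimal) → 2×16 + 5 = 37 (decimal)
Compute 70 × 37 = 2590
2590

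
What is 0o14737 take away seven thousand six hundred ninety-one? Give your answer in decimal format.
Convert 0o14737 (octal) → 1×4096 + 4×512 + 7×64 + 3×8 + 7 = 6623 (decimal)
Convert seven thousand six hundred ninety-one (English words) → 7×1000 + 6×100 + 91 = 7691 (decimal)
Compute 6623 - 7691 = -1068
-1068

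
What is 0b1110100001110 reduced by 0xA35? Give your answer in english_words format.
Convert 0b1110100001110 (binary) → 4096 + 2048 + 1024 + 256 + 8 + 4 + 2 = 7438 (decimal)
Convert 0xA35 (hexadecimal) → 10×256 + 3×16 + 5 = 2613 (decimal)
Compute 7438 - 2613 = 4825
Convert 4825 (decimal) → 4825 = 4×1000 + 8×100 + 25 → four thousand eight hundred twenty-five (English words)
four thousand eight hundred twenty-five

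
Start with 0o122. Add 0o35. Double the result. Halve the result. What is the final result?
Convert 0o122 (octal) → 1×64 + 2×8 + 2 = 82 (decimal)
Start: 82
Convert 0o35 (octal) → 3×8 + 5 = 29 (decimal)
82 + 29 = 111
111 × 2 = 222
222 ÷ 2 = 111
111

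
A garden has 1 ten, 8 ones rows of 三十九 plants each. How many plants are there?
Convert 三十九 (Chinese numeral) → 3×10 + 9 = 39 (decimal)
Convert 1 ten, 8 ones (place-value notation) → 1×10 + 8 = 18 (decimal)
Compute 39 × 18 = 702
702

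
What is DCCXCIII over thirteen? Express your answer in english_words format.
Convert DCCXCIII (Roman numeral) → 500 + 100 + 100 + 90 + 1 + 1 + 1 = 793 (decimal)
Convert thirteen (English words) → 13 (decimal)
Compute 793 ÷ 13 = 61
Convert 61 (decimal) → sixty-one (English words)
sixty-one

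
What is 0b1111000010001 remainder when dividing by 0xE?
Convert 0b1111000010001 (binary) → 4096 + 2048 + 1024 + 512 + 16 + 1 = 7697 (decimal)
Convert 0xE (hexadecimal) → 14 (decimal)
Compute 7697 mod 14 = 11
11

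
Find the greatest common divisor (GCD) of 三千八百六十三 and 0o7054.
Convert 三千八百六十三 (Chinese numeral) → 3×1000 + 8×100 + 6×10 + 3 = 3863 (decimal)
Convert 0o7054 (octal) → 7×512 + 5×8 + 4 = 3628 (decimal)
Compute gcd(3863, 3628) = 1
1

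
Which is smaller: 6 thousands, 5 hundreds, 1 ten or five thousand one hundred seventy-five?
Convert 6 thousands, 5 hundreds, 1 ten (place-value notation) → 6×1000 + 5×100 + 1×10 = 6510 (decimal)
Convert five thousand one hundred seventy-five (English words) → 5×1000 + 1×100 + 75 = 5175 (decimal)
Compare 6510 vs 5175: smaller = 5175
5175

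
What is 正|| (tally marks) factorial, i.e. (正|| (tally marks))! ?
Convert 正|| (tally marks) → 5 + 2 = 7 (decimal)
Compute 7! = 5040
5040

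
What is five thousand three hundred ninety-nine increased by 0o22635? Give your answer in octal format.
Convert five thousand three hundred ninety-nine (English words) → 5×1000 + 3×100 + 99 = 5399 (decimal)
Convert 0o22635 (octal) → 2×4096 + 2×512 + 6×64 + 3×8 + 5 = 9629 (decimal)
Compute 5399 + 9629 = 15028
Convert 15028 (decimal) → 15028 = 3×4096 + 5×512 + 2×64 + 6×8 + 4 → 0o35264 (octal)
0o35264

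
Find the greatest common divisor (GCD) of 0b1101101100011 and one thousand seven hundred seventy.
Convert 0b1101101100011 (binary) → 4096 + 2048 + 512 + 256 + 64 + 32 + 2 + 1 = 7011 (decimal)
Convert one thousand seven hundred seventy (English words) → 1×1000 + 7×100 + 70 = 1770 (decimal)
Compute gcd(7011, 1770) = 3
3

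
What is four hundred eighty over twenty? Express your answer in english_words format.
Convert four hundred eighty (English words) → 4×100 + 80 = 480 (decimal)
Convert twenty (English words) → 20 (decimal)
Compute 480 ÷ 20 = 24
Convert 24 (decimal) → twenty-four (English words)
twenty-four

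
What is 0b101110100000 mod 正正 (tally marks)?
Convert 0b101110100000 (binary) → 2048 + 512 + 256 + 128 + 32 = 2976 (decimal)
Convert 正正 (tally marks) → 5 + 5 = 10 (decimal)
Compute 2976 mod 10 = 6
6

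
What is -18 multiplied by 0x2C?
Convert 0x2C (hexadecimal) → 2×16 + 12 = 44 (decimal)
Compute -18 × 44 = -792
-792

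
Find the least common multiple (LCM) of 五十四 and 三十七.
Convert 五十四 (Chinese numeral) → 5×10 + 4 = 54 (decimal)
Convert 三十七 (Chinese numeral) → 3×10 + 7 = 37 (decimal)
Compute lcm(54, 37) = 1998
1998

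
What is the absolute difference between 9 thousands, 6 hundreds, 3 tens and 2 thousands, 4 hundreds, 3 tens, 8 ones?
Convert 9 thousands, 6 hundreds, 3 tens (place-value notation) → 9×1000 + 6×100 + 3×10 = 9630 (decimal)
Convert 2 thousands, 4 hundreds, 3 tens, 8 ones (place-value notation) → 2×1000 + 4×100 + 3×10 + 8 = 2438 (decimal)
Compute |9630 - 2438| = 7192
7192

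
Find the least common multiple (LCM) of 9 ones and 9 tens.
Convert 9 ones (place-value notation) → 9 (decimal)
Convert 9 tens (place-value notation) → 9×10 = 90 (decimal)
Compute lcm(9, 90) = 90
90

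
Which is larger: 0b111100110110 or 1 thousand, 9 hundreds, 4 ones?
Convert 0b111100110110 (binary) → 2048 + 1024 + 512 + 256 + 32 + 16 + 4 + 2 = 3894 (decimal)
Convert 1 thousand, 9 hundreds, 4 ones (place-value notation) → 1×1000 + 9×100 + 4 = 1904 (decimal)
Compare 3894 vs 1904: larger = 3894
3894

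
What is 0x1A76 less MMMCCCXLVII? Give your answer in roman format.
Convert 0x1A76 (hexadecimal) → 1×4096 + 10×256 + 7×16 + 6 = 6774 (decimal)
Convert MMMCCCXLVII (Roman numeral) → 1000 + 1000 + 1000 + 100 + 100 + 100 + 40 + 5 + 1 + 1 = 3347 (decimal)
Compute 6774 - 3347 = 3427
Convert 3427 (decimal) → 3427 = 1000 + 1000 + 1000 + 400 + 10 + 10 + 5 + 1 + 1 → MMMCDXXVII (Roman numeral)
MMMCDXXVII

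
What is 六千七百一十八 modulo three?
Convert 六千七百一十八 (Chinese numeral) → 6×1000 + 7×100 + 1×10 + 8 = 6718 (decimal)
Convert three (English words) → 3 (decimal)
Compute 6718 mod 3 = 1
1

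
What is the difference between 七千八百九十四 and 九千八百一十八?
Convert 七千八百九十四 (Chinese numeral) → 7×1000 + 8×100 + 9×10 + 4 = 7894 (decimal)
Convert 九千八百一十八 (Chinese numeral) → 9×1000 + 8×100 + 1×10 + 8 = 9818 (decimal)
Difference: |7894 - 9818| = 1924
1924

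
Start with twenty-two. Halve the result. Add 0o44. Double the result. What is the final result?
Convert twenty-two (English words) → 22 (decimal)
Start: 22
22 ÷ 2 = 11
Convert 0o44 (octal) → 4×8 + 4 = 36 (decimal)
11 + 36 = 47
47 × 2 = 94
94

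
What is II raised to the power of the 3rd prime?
Convert II (Roman numeral) → 1 + 1 = 2 (decimal)
Convert the 3rd prime (prime index) → 5 (decimal)
Compute 2 ^ 5 = 32
32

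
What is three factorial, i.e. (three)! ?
Convert three (English words) → 3 (decimal)
Compute 3! = 6
6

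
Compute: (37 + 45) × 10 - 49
Parentheses first: 37 + 45 = 82
Multiply: 82 × 10 = 820
Subtract: 820 - 49 = 771
771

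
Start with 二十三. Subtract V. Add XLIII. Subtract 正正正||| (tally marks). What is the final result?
Convert 二十三 (Chinese numeral) → 2×10 + 3 = 23 (decimal)
Start: 23
Convert V (Roman numeral) → 5 (decimal)
23 - 5 = 18
Convert XLIII (Roman numeral) → 40 + 1 + 1 + 1 = 43 (decimal)
18 + 43 = 61
Convert 正正正||| (tally marks) → 5 + 5 + 5 + 3 = 18 (decimal)
61 - 18 = 43
43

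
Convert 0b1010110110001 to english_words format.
Convert 0b1010110110001 (binary) → 4096 + 1024 + 256 + 128 + 32 + 16 + 1 = 5553 (decimal)
Convert 5553 (decimal) → 5553 = 5×1000 + 5×100 + 53 → five thousand five hundred fifty-three (English words)
five thousand five hundred fifty-three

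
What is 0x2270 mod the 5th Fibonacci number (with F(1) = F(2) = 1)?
Convert 0x2270 (hexadecimal) → 2×4096 + 2×256 + 7×16 = 8816 (decimal)
Convert the 5th Fibonacci number (with F(1) = F(2) = 1) (Fibonacci index) → 1, 1, 2, 3, 5 → 5 (decimal)
Compute 8816 mod 5 = 1
1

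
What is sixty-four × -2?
Convert sixty-four (English words) → 64 (decimal)
Compute 64 × -2 = -128
-128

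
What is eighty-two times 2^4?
Convert eighty-two (English words) → 82 (decimal)
Convert 2^4 (power) → 16 (decimal)
Compute 82 × 16 = 1312
1312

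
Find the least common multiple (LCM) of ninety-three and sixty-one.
Convert ninety-three (English words) → 93 (decimal)
Convert sixty-one (English words) → 61 (decimal)
Compute lcm(93, 61) = 5673
5673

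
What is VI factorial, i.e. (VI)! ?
Convert VI (Roman numeral) → 5 + 1 = 6 (decimal)
Compute 6! = 720
720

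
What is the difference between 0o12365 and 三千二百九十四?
Convert 0o12365 (octal) → 1×4096 + 2×512 + 3×64 + 6×8 + 5 = 5365 (decimal)
Convert 三千二百九十四 (Chinese numeral) → 3×1000 + 2×100 + 9×10 + 4 = 3294 (decimal)
Difference: |5365 - 3294| = 2071
2071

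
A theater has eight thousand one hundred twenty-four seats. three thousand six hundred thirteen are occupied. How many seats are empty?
Convert eight thousand one hundred twenty-four (English words) → 8×1000 + 1×100 + 24 = 8124 (decimal)
Convert three thousand six hundred thirteen (English words) → 3×1000 + 6×100 + 13 = 3613 (decimal)
Compute 8124 - 3613 = 4511
4511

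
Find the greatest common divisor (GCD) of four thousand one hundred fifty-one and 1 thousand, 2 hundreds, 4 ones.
Convert four thousand one hundred fifty-one (English words) → 4×1000 + 1×100 + 51 = 4151 (decimal)
Convert 1 thousand, 2 hundreds, 4 ones (place-value notation) → 1×1000 + 2×100 + 4 = 1204 (decimal)
Compute gcd(4151, 1204) = 7
7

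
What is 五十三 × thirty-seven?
Convert 五十三 (Chinese numeral) → 5×10 + 3 = 53 (decimal)
Convert thirty-seven (English words) → 37 (decimal)
Compute 53 × 37 = 1961
1961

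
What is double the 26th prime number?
The 26th prime number = 101
Compute 101 × 2 = 202
202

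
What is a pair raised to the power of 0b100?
Convert a pair (colloquial) → 2 (decimal)
Convert 0b100 (binary) → 4 (decimal)
Compute 2 ^ 4 = 16
16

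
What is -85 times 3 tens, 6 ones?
Convert 3 tens, 6 ones (place-value notation) → 3×10 + 6 = 36 (decimal)
Compute -85 × 36 = -3060
-3060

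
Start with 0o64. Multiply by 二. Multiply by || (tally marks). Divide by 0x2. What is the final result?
Convert 0o64 (octal) → 6×8 + 4 = 52 (decimal)
Start: 52
Convert 二 (Chinese numeral) → 2 (decimal)
52 × 2 = 104
Convert || (tally marks) → 2 (decimal)
104 × 2 = 208
Convert 0x2 (hexadecimal) → 2 (decimal)
208 ÷ 2 = 104
104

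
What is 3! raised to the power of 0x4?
Convert 3! (factorial) → 6 (decimal)
Convert 0x4 (hexadecimal) → 4 (decimal)
Compute 6 ^ 4 = 1296
1296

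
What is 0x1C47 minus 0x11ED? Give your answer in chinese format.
Convert 0x1C47 (hexadecimal) → 1×4096 + 12×256 + 4×16 + 7 = 7239 (decimal)
Convert 0x11ED (hexadecimal) → 1×4096 + 1×256 + 14×16 + 13 = 4589 (decimal)
Compute 7239 - 4589 = 2650
Convert 2650 (decimal) → 2650 = 2×1000 + 6×100 + 5×10 → 二千六百五十 (Chinese numeral)
二千六百五十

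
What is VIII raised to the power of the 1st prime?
Convert VIII (Roman numeral) → 5 + 1 + 1 + 1 = 8 (decimal)
Convert the 1st prime (prime index) → 2 (decimal)
Compute 8 ^ 2 = 64
64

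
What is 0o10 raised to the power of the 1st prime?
Convert 0o10 (octal) → 1×8 = 8 (decimal)
Convert the 1st prime (prime index) → 2 (decimal)
Compute 8 ^ 2 = 64
64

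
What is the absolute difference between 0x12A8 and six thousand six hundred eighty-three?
Convert 0x12A8 (hexadecimal) → 1×4096 + 2×256 + 10×16 + 8 = 4776 (decimal)
Convert six thousand six hundred eighty-three (English words) → 6×1000 + 6×100 + 83 = 6683 (decimal)
Compute |4776 - 6683| = 1907
1907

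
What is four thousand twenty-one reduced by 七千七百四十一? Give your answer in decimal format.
Convert four thousand twenty-one (English words) → 4×1000 + 21 = 4021 (decimal)
Convert 七千七百四十一 (Chinese numeral) → 7×1000 + 7×100 + 4×10 + 1 = 7741 (decimal)
Compute 4021 - 7741 = -3720
-3720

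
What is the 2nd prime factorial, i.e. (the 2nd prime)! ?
Convert the 2nd prime (prime index) → 3 (decimal)
Compute 3! = 6
6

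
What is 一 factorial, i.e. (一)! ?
Convert 一 (Chinese numeral) → 1 (decimal)
Compute 1! = 1
1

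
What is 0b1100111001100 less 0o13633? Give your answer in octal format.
Convert 0b1100111001100 (binary) → 4096 + 2048 + 256 + 128 + 64 + 8 + 4 = 6604 (decimal)
Convert 0o13633 (octal) → 1×4096 + 3×512 + 6×64 + 3×8 + 3 = 6043 (decimal)
Compute 6604 - 6043 = 561
Convert 561 (decimal) → 561 = 1×512 + 6×8 + 1 → 0o1061 (octal)
0o1061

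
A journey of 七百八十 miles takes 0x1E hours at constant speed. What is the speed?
Convert 七百八十 (Chinese numeral) → 7×100 + 8×10 = 780 (decimal)
Convert 0x1E (hexadecimal) → 1×16 + 14 = 30 (decimal)
Compute 780 ÷ 30 = 26
26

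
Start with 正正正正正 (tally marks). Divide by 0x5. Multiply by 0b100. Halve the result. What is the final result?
Convert 正正正正正 (tally marks) → 5 + 5 + 5 + 5 + 5 = 25 (decimal)
Start: 25
Convert 0x5 (hexadecimal) → 5 (decimal)
25 ÷ 5 = 5
Convert 0b100 (binary) → 4 (decimal)
5 × 4 = 20
20 ÷ 2 = 10
10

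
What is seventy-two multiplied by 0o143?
Convert seventy-two (English words) → 72 (decimal)
Convert 0o143 (octal) → 1×64 + 4×8 + 3 = 99 (decimal)
Compute 72 × 99 = 7128
7128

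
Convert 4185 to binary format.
Convert 4185 (decimal) → 4185 = 4096 + 64 + 16 + 8 + 1 → 0b1000001011001 (binary)
0b1000001011001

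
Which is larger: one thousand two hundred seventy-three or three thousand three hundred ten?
Convert one thousand two hundred seventy-three (English words) → 1×1000 + 2×100 + 73 = 1273 (decimal)
Convert three thousand three hundred ten (English words) → 3×1000 + 3×100 + 10 = 3310 (decimal)
Compare 1273 vs 3310: larger = 3310
3310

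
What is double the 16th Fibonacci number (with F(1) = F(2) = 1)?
The 16th Fibonacci number (with F(1) = F(2) = 1) = 987
Compute 987 × 2 = 1974
1974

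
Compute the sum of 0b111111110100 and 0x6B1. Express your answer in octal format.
Convert 0b111111110100 (binary) → 2048 + 1024 + 512 + 256 + 128 + 64 + 32 + 16 + 4 = 4084 (decimal)
Convert 0x6B1 (hexadecimal) → 6×256 + 11×16 + 1 = 1713 (decimal)
Compute 4084 + 1713 = 5797
Convert 5797 (decimal) → 5797 = 1×4096 + 3×512 + 2×64 + 4×8 + 5 → 0o13245 (octal)
0o13245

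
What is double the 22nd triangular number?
The 22nd triangular number = 22×23/2 = 253
Compute 253 × 2 = 506
506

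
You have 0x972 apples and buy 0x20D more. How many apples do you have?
Convert 0x972 (hexadecimal) → 9×256 + 7×16 + 2 = 2418 (decimal)
Convert 0x20D (hexadecimal) → 2×256 + 13 = 525 (decimal)
Compute 2418 + 525 = 2943
2943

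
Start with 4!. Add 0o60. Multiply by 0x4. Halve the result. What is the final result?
Convert 4! (factorial) → 24 (decimal)
Start: 24
Convert 0o60 (octal) → 6×8 = 48 (decimal)
24 + 48 = 72
Convert 0x4 (hexadecimal) → 4 (decimal)
72 × 4 = 288
288 ÷ 2 = 144
144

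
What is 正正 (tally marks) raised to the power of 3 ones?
Convert 正正 (tally marks) → 5 + 5 = 10 (decimal)
Convert 3 ones (place-value notation) → 3 (decimal)
Compute 10 ^ 3 = 1000
1000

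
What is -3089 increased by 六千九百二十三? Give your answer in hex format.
Convert 六千九百二十三 (Chinese numeral) → 6×1000 + 9×100 + 2×10 + 3 = 6923 (decimal)
Compute -3089 + 6923 = 3834
Convert 3834 (decimal) → 3834 = 14×256 + 15×16 + 10 → 0xEFA (hexadecimal)
0xEFA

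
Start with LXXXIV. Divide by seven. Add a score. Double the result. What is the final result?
Convert LXXXIV (Roman numeral) → 50 + 10 + 10 + 10 + 4 = 84 (decimal)
Start: 84
Convert seven (English words) → 7 (decimal)
84 ÷ 7 = 12
Convert a score (colloquial) → 20 (decimal)
12 + 20 = 32
32 × 2 = 64
64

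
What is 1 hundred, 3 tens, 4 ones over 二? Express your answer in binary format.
Convert 1 hundred, 3 tens, 4 ones (place-value notation) → 1×100 + 3×10 + 4 = 134 (decimal)
Convert 二 (Chinese numeral) → 2 (decimal)
Compute 134 ÷ 2 = 67
Convert 67 (decimal) → 67 = 64 + 2 + 1 → 0b1000011 (binary)
0b1000011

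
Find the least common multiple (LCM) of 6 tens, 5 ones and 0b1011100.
Convert 6 tens, 5 ones (place-value notation) → 6×10 + 5 = 65 (decimal)
Convert 0b1011100 (binary) → 64 + 16 + 8 + 4 = 92 (decimal)
Compute lcm(65, 92) = 5980
5980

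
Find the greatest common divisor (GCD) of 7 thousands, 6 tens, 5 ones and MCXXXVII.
Convert 7 thousands, 6 tens, 5 ones (place-value notation) → 7×1000 + 6×10 + 5 = 7065 (decimal)
Convert MCXXXVII (Roman numeral) → 1000 + 100 + 10 + 10 + 10 + 5 + 1 + 1 = 1137 (decimal)
Compute gcd(7065, 1137) = 3
3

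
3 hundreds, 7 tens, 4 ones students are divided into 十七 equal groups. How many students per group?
Convert 3 hundreds, 7 tens, 4 ones (place-value notation) → 3×100 + 7×10 + 4 = 374 (decimal)
Convert 十七 (Chinese numeral) → 1×10 + 7 = 17 (decimal)
Compute 374 ÷ 17 = 22
22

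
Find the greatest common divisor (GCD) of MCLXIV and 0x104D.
Convert MCLXIV (Roman numeral) → 1000 + 100 + 50 + 10 + 4 = 1164 (decimal)
Convert 0x104D (hexadecimal) → 1×4096 + 4×16 + 13 = 4173 (decimal)
Compute gcd(1164, 4173) = 3
3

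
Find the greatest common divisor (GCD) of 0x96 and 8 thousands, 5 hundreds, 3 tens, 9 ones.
Convert 0x96 (hexadecimal) → 9×16 + 6 = 150 (decimal)
Convert 8 thousands, 5 hundreds, 3 tens, 9 ones (place-value notation) → 8×1000 + 5×100 + 3×10 + 9 = 8539 (decimal)
Compute gcd(150, 8539) = 1
1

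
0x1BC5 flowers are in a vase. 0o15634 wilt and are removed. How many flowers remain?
Convert 0x1BC5 (hexadecimal) → 1×4096 + 11×256 + 12×16 + 5 = 7109 (decimal)
Convert 0o15634 (octal) → 1×4096 + 5×512 + 6×64 + 3×8 + 4 = 7068 (decimal)
Compute 7109 - 7068 = 41
41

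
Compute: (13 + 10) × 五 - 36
Convert 五 (Chinese numeral) → 5 (decimal)
Expression in decimal: (13 + 10) × 5 - 36
Parentheses first: 13 + 10 = 23
Multiply: 23 × 5 = 115
Subtract: 115 - 36 = 79
79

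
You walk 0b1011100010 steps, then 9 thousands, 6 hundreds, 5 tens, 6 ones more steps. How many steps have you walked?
Convert 0b1011100010 (binary) → 512 + 128 + 64 + 32 + 2 = 738 (decimal)
Convert 9 thousands, 6 hundreds, 5 tens, 6 ones (place-value notation) → 9×1000 + 6×100 + 5×10 + 6 = 9656 (decimal)
Compute 738 + 9656 = 10394
10394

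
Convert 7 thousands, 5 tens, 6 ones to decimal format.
Convert 7 thousands, 5 tens, 6 ones (place-value notation) → 7×1000 + 5×10 + 6 = 7056 (decimal)
7056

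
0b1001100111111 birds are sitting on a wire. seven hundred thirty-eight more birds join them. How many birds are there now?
Convert 0b1001100111111 (binary) → 4096 + 512 + 256 + 32 + 16 + 8 + 4 + 2 + 1 = 4927 (decimal)
Convert seven hundred thirty-eight (English words) → 7×100 + 38 = 738 (decimal)
Compute 4927 + 738 = 5665
5665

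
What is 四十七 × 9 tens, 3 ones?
Convert 四十七 (Chinese numeral) → 4×10 + 7 = 47 (decimal)
Convert 9 tens, 3 ones (place-value notation) → 9×10 + 3 = 93 (decimal)
Compute 47 × 93 = 4371
4371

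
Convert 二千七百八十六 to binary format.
Convert 二千七百八十六 (Chinese numeral) → 2×1000 + 7×100 + 8×10 + 6 = 2786 (decimal)
Convert 2786 (decimal) → 2786 = 2048 + 512 + 128 + 64 + 32 + 2 → 0b101011100010 (binary)
0b101011100010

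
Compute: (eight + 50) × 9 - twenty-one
Convert eight (English words) → 8 (decimal)
Convert twenty-one (English words) → 21 (decimal)
Expression in decimal: (8 + 50) × 9 - 21
Parentheses first: 8 + 50 = 58
Multiply: 58 × 9 = 522
Subtract: 522 - 21 = 501
501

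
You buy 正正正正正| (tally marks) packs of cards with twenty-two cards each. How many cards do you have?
Convert twenty-two (English words) → 22 (decimal)
Convert 正正正正正| (tally marks) → 5 + 5 + 5 + 5 + 5 + 1 = 26 (decimal)
Compute 22 × 26 = 572
572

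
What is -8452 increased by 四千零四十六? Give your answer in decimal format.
Convert 四千零四十六 (Chinese numeral) → 4×1000 + 4×10 + 6 = 4046 (decimal)
Compute -8452 + 4046 = -4406
-4406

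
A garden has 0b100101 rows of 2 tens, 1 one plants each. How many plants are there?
Convert 2 tens, 1 one (place-value notation) → 2×10 + 1 = 21 (decimal)
Convert 0b100101 (binary) → 32 + 4 + 1 = 37 (decimal)
Compute 21 × 37 = 777
777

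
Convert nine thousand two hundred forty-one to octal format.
Convert nine thousand two hundred forty-one (English words) → 9×1000 + 2×100 + 41 = 9241 (decimal)
Convert 9241 (decimal) → 9241 = 2×4096 + 2×512 + 3×8 + 1 → 0o22031 (octal)
0o22031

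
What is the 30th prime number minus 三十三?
The 30th prime number = 113
Convert 三十三 (Chinese numeral) → 3×10 + 3 = 33 (decimal)
Compute 113 - 33 = 80
80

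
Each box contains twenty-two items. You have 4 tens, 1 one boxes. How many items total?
Convert twenty-two (English words) → 22 (decimal)
Convert 4 tens, 1 one (place-value notation) → 4×10 + 1 = 41 (decimal)
Compute 22 × 41 = 902
902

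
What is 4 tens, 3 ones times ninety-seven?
Convert 4 tens, 3 ones (place-value notation) → 4×10 + 3 = 43 (decimal)
Convert ninety-seven (English words) → 97 (decimal)
Compute 43 × 97 = 4171
4171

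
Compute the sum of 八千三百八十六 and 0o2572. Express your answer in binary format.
Convert 八千三百八十六 (Chinese numeral) → 8×1000 + 3×100 + 8×10 + 6 = 8386 (decimal)
Convert 0o2572 (octal) → 2×512 + 5×64 + 7×8 + 2 = 1402 (decimal)
Compute 8386 + 1402 = 9788
Convert 9788 (decimal) → 9788 = 8192 + 1024 + 512 + 32 + 16 + 8 + 4 → 0b10011000111100 (binary)
0b10011000111100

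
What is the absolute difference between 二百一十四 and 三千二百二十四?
Convert 二百一十四 (Chinese numeral) → 2×100 + 1×10 + 4 = 214 (decimal)
Convert 三千二百二十四 (Chinese numeral) → 3×1000 + 2×100 + 2×10 + 4 = 3224 (decimal)
Compute |214 - 3224| = 3010
3010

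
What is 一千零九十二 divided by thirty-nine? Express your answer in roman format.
Convert 一千零九十二 (Chinese numeral) → 1×1000 + 9×10 + 2 = 1092 (decimal)
Convert thirty-nine (English words) → 39 (decimal)
Compute 1092 ÷ 39 = 28
Convert 28 (decimal) → 28 = 10 + 10 + 5 + 1 + 1 + 1 → XXVIII (Roman numeral)
XXVIII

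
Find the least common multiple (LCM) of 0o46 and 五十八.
Convert 0o46 (octal) → 4×8 + 6 = 38 (decimal)
Convert 五十八 (Chinese numeral) → 5×10 + 8 = 58 (decimal)
Compute lcm(38, 58) = 1102
1102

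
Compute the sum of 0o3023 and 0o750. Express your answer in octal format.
Convert 0o3023 (octal) → 3×512 + 2×8 + 3 = 1555 (decimal)
Convert 0o750 (octal) → 7×64 + 5×8 = 488 (decimal)
Compute 1555 + 488 = 2043
Convert 2043 (decimal) → 2043 = 3×512 + 7×64 + 7×8 + 3 → 0o3773 (octal)
0o3773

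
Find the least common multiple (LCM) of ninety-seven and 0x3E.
Convert ninety-seven (English words) → 97 (decimal)
Convert 0x3E (hexadecimal) → 3×16 + 14 = 62 (decimal)
Compute lcm(97, 62) = 6014
6014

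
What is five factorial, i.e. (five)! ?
Convert five (English words) → 5 (decimal)
Compute 5! = 120
120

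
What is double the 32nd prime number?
The 32nd prime number = 131
Compute 131 × 2 = 262
262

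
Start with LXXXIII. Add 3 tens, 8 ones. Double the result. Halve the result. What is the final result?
Convert LXXXIII (Roman numeral) → 50 + 10 + 10 + 10 + 1 + 1 + 1 = 83 (decimal)
Start: 83
Convert 3 tens, 8 ones (place-value notation) → 3×10 + 8 = 38 (decimal)
83 + 38 = 121
121 × 2 = 242
242 ÷ 2 = 121
121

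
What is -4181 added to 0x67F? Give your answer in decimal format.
Convert 0x67F (hexadecimal) → 6×256 + 7×16 + 15 = 1663 (decimal)
Compute -4181 + 1663 = -2518
-2518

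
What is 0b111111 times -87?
Convert 0b111111 (binary) → 32 + 16 + 8 + 4 + 2 + 1 = 63 (decimal)
Compute 63 × -87 = -5481
-5481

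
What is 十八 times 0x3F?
Convert 十八 (Chinese numeral) → 1×10 + 8 = 18 (decimal)
Convert 0x3F (hexadecimal) → 3×16 + 15 = 63 (decimal)
Compute 18 × 63 = 1134
1134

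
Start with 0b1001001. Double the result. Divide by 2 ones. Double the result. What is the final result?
Convert 0b1001001 (binary) → 64 + 8 + 1 = 73 (decimal)
Start: 73
73 × 2 = 146
Convert 2 ones (place-value notation) → 2 (decimal)
146 ÷ 2 = 73
73 × 2 = 146
146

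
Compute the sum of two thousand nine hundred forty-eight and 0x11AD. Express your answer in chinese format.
Convert two thousand nine hundred forty-eight (English words) → 2×1000 + 9×100 + 48 = 2948 (decimal)
Convert 0x11AD (hexadecimal) → 1×4096 + 1×256 + 10×16 + 13 = 4525 (decimal)
Compute 2948 + 4525 = 7473
Convert 7473 (decimal) → 7473 = 7×1000 + 4×100 + 7×10 + 3 → 七千四百七十三 (Chinese numeral)
七千四百七十三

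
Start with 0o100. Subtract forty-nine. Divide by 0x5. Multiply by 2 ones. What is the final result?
Convert 0o100 (octal) → 1×64 = 64 (decimal)
Start: 64
Convert forty-nine (English words) → 49 (decimal)
64 - 49 = 15
Convert 0x5 (hexadecimal) → 5 (decimal)
15 ÷ 5 = 3
Convert 2 ones (place-value notation) → 2 (decimal)
3 × 2 = 6
6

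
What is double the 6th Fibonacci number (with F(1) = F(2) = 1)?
The 6th Fibonacci number (with F(1) = F(2) = 1): 1, 1, 2, 3, 5, 8 → 8
Compute 8 × 2 = 16
16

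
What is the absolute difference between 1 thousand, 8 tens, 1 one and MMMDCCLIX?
Convert 1 thousand, 8 tens, 1 one (place-value notation) → 1×1000 + 8×10 + 1 = 1081 (decimal)
Convert MMMDCCLIX (Roman numeral) → 1000 + 1000 + 1000 + 500 + 100 + 100 + 50 + 9 = 3759 (decimal)
Compute |1081 - 3759| = 2678
2678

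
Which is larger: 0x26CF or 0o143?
Convert 0x26CF (hexadecimal) → 2×4096 + 6×256 + 12×16 + 15 = 9935 (decimal)
Convert 0o143 (octal) → 1×64 + 4×8 + 3 = 99 (decimal)
Compare 9935 vs 99: larger = 9935
9935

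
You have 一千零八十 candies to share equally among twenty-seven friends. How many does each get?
Convert 一千零八十 (Chinese numeral) → 1×1000 + 8×10 = 1080 (decimal)
Convert twenty-seven (English words) → 27 (decimal)
Compute 1080 ÷ 27 = 40
40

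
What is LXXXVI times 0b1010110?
Convert LXXXVI (Roman numeral) → 50 + 10 + 10 + 10 + 5 + 1 = 86 (decimal)
Convert 0b1010110 (binary) → 64 + 16 + 4 + 2 = 86 (decimal)
Compute 86 × 86 = 7396
7396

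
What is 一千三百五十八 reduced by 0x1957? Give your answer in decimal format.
Convert 一千三百五十八 (Chinese numeral) → 1×1000 + 3×100 + 5×10 + 8 = 1358 (decimal)
Convert 0x1957 (hexadecimal) → 1×4096 + 9×256 + 5×16 + 7 = 6487 (decimal)
Compute 1358 - 6487 = -5129
-5129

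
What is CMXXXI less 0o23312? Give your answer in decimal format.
Convert CMXXXI (Roman numeral) → 900 + 10 + 10 + 10 + 1 = 931 (decimal)
Convert 0o23312 (octal) → 2×4096 + 3×512 + 3×64 + 1×8 + 2 = 9930 (decimal)
Compute 931 - 9930 = -8999
-8999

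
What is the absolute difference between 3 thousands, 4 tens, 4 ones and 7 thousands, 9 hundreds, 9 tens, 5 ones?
Convert 3 thousands, 4 tens, 4 ones (place-value notation) → 3×1000 + 4×10 + 4 = 3044 (decimal)
Convert 7 thousands, 9 hundreds, 9 tens, 5 ones (place-value notation) → 7×1000 + 9×100 + 9×10 + 5 = 7995 (decimal)
Compute |3044 - 7995| = 4951
4951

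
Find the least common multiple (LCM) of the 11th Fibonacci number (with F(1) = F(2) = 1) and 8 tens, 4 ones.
Convert the 11th Fibonacci number (with F(1) = F(2) = 1) (Fibonacci index) → 1, 1, 2, 3, 5, 8, 13, 21, 34, 55, 89 → 89 (decimal)
Convert 8 tens, 4 ones (place-value notation) → 8×10 + 4 = 84 (decimal)
Compute lcm(89, 84) = 7476
7476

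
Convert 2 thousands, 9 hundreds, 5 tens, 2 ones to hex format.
Convert 2 thousands, 9 hundreds, 5 tens, 2 ones (place-value notation) → 2×1000 + 9×100 + 5×10 + 2 = 2952 (decimal)
Convert 2952 (decimal) → 2952 = 11×256 + 8×16 + 8 → 0xB88 (hexadecimal)
0xB88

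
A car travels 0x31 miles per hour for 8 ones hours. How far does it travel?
Convert 0x31 (hexadecimal) → 3×16 + 1 = 49 (decimal)
Convert 8 ones (place-value notation) → 8 (decimal)
Compute 49 × 8 = 392
392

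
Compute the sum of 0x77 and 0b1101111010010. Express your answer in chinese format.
Convert 0x77 (hexadecimal) → 7×16 + 7 = 119 (decimal)
Convert 0b1101111010010 (binary) → 4096 + 2048 + 512 + 256 + 128 + 64 + 16 + 2 = 7122 (decimal)
Compute 119 + 7122 = 7241
Convert 7241 (decimal) → 7241 = 7×1000 + 2×100 + 4×10 + 1 → 七千二百四十一 (Chinese numeral)
七千二百四十一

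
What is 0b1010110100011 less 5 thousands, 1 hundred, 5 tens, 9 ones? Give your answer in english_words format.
Convert 0b1010110100011 (binary) → 4096 + 1024 + 256 + 128 + 32 + 2 + 1 = 5539 (decimal)
Convert 5 thousands, 1 hundred, 5 tens, 9 ones (place-value notation) → 5×1000 + 1×100 + 5×10 + 9 = 5159 (decimal)
Compute 5539 - 5159 = 380
Convert 380 (decimal) → 380 = 3×100 + 80 → three hundred eighty (English words)
three hundred eighty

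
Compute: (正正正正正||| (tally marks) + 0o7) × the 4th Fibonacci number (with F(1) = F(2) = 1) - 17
Convert 正正正正正||| (tally marks) → 5 + 5 + 5 + 5 + 5 + 3 = 28 (decimal)
Convert 0o7 (octal) → 7 (decimal)
Convert the 4th Fibonacci number (with F(1) = F(2) = 1) (Fibonacci index) → 1, 1, 2, 3 → 3 (decimal)
Expression in decimal: (28 + 7) × 3 - 17
Parentheses first: 28 + 7 = 35
Multiply: 35 × 3 = 105
Subtract: 105 - 17 = 88
88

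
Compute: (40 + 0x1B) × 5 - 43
Convert 0x1B (hexadecimal) → 1×16 + 11 = 27 (decimal)
Expression in decimal: (40 + 27) × 5 - 43
Parentheses first: 40 + 27 = 67
Multiply: 67 × 5 = 335
Subtract: 335 - 43 = 292
292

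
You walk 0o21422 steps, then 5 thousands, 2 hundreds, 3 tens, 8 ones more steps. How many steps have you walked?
Convert 0o21422 (octal) → 2×4096 + 1×512 + 4×64 + 2×8 + 2 = 8978 (decimal)
Convert 5 thousands, 2 hundreds, 3 tens, 8 ones (place-value notation) → 5×1000 + 2×100 + 3×10 + 8 = 5238 (decimal)
Compute 8978 + 5238 = 14216
14216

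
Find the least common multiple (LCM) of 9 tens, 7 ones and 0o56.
Convert 9 tens, 7 ones (place-value notation) → 9×10 + 7 = 97 (decimal)
Convert 0o56 (octal) → 5×8 + 6 = 46 (decimal)
Compute lcm(97, 46) = 4462
4462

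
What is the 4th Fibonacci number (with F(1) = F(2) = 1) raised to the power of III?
Convert the 4th Fibonacci number (with F(1) = F(2) = 1) (Fibonacci index) → 1, 1, 2, 3 → 3 (decimal)
Convert III (Roman numeral) → 1 + 1 + 1 = 3 (decimal)
Compute 3 ^ 3 = 27
27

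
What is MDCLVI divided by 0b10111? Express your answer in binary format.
Convert MDCLVI (Roman numeral) → 1000 + 500 + 100 + 50 + 5 + 1 = 1656 (decimal)
Convert 0b10111 (binary) → 16 + 4 + 2 + 1 = 23 (decimal)
Compute 1656 ÷ 23 = 72
Convert 72 (decimal) → 72 = 64 + 8 → 0b1001000 (binary)
0b1001000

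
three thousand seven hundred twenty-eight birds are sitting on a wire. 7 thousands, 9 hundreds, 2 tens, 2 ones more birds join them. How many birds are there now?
Convert three thousand seven hundred twenty-eight (English words) → 3×1000 + 7×100 + 28 = 3728 (decimal)
Convert 7 thousands, 9 hundreds, 2 tens, 2 ones (place-value notation) → 7×1000 + 9×100 + 2×10 + 2 = 7922 (decimal)
Compute 3728 + 7922 = 11650
11650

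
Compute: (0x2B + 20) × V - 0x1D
Convert 0x2B (hexadecimal) → 2×16 + 11 = 43 (decimal)
Convert V (Roman numeral) → 5 (decimal)
Convert 0x1D (hexadecimal) → 1×16 + 13 = 29 (decimal)
Expression in decimal: (43 + 20) × 5 - 29
Parentheses first: 43 + 20 = 63
Multiply: 63 × 5 = 315
Subtract: 315 - 29 = 286
286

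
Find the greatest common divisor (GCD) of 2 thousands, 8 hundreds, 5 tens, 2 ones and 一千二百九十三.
Convert 2 thousands, 8 hundreds, 5 tens, 2 ones (place-value notation) → 2×1000 + 8×100 + 5×10 + 2 = 2852 (decimal)
Convert 一千二百九十三 (Chinese numeral) → 1×1000 + 2×100 + 9×10 + 3 = 1293 (decimal)
Compute gcd(2852, 1293) = 1
1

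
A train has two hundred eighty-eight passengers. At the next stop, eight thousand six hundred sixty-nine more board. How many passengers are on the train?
Convert two hundred eighty-eight (English words) → 2×100 + 88 = 288 (decimal)
Convert eight thousand six hundred sixty-nine (English words) → 8×1000 + 6×100 + 69 = 8669 (decimal)
Compute 288 + 8669 = 8957
8957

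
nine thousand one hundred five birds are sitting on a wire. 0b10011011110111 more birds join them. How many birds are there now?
Convert nine thousand one hundred five (English words) → 9×1000 + 1×100 + 5 = 9105 (decimal)
Convert 0b10011011110111 (binary) → 8192 + 1024 + 512 + 128 + 64 + 32 + 16 + 4 + 2 + 1 = 9975 (decimal)
Compute 9105 + 9975 = 19080
19080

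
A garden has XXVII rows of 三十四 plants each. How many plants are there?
Convert 三十四 (Chinese numeral) → 3×10 + 4 = 34 (decimal)
Convert XXVII (Roman numeral) → 10 + 10 + 5 + 1 + 1 = 27 (decimal)
Compute 34 × 27 = 918
918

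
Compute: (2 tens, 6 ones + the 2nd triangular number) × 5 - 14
Convert 2 tens, 6 ones (place-value notation) → 2×10 + 6 = 26 (decimal)
Convert the 2nd triangular number (triangular index) → 2×3/2 = 3 (decimal)
Expression in decimal: (26 + 3) × 5 - 14
Parentheses first: 26 + 3 = 29
Multiply: 29 × 5 = 145
Subtract: 145 - 14 = 131
131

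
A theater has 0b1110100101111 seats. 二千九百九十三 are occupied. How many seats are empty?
Convert 0b1110100101111 (binary) → 4096 + 2048 + 1024 + 256 + 32 + 8 + 4 + 2 + 1 = 7471 (decimal)
Convert 二千九百九十三 (Chinese numeral) → 2×1000 + 9×100 + 9×10 + 3 = 2993 (decimal)
Compute 7471 - 2993 = 4478
4478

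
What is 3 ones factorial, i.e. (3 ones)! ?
Convert 3 ones (place-value notation) → 3 (decimal)
Compute 3! = 6
6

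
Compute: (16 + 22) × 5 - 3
Parentheses first: 16 + 22 = 38
Multiply: 38 × 5 = 190
Subtract: 190 - 3 = 187
187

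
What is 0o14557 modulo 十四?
Convert 0o14557 (octal) → 1×4096 + 4×512 + 5×64 + 5×8 + 7 = 6511 (decimal)
Convert 十四 (Chinese numeral) → 1×10 + 4 = 14 (decimal)
Compute 6511 mod 14 = 1
1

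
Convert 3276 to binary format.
Convert 3276 (decimal) → 3276 = 2048 + 1024 + 128 + 64 + 8 + 4 → 0b110011001100 (binary)
0b110011001100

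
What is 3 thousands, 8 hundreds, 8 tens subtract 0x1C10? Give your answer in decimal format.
Convert 3 thousands, 8 hundreds, 8 tens (place-value notation) → 3×1000 + 8×100 + 8×10 = 3880 (decimal)
Convert 0x1C10 (hexadecimal) → 1×4096 + 12×256 + 1×16 = 7184 (decimal)
Compute 3880 - 7184 = -3304
-3304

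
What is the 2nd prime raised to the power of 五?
Convert the 2nd prime (prime index) → 3 (decimal)
Convert 五 (Chinese numeral) → 5 (decimal)
Compute 3 ^ 5 = 243
243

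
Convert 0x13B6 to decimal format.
Convert 0x13B6 (hexadecimal) → 1×4096 + 3×256 + 11×16 + 6 = 5046 (decimal)
5046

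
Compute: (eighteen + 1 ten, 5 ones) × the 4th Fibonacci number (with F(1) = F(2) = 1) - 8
Convert eighteen (English words) → 18 (decimal)
Convert 1 ten, 5 ones (place-value notation) → 1×10 + 5 = 15 (decimal)
Convert the 4th Fibonacci number (with F(1) = F(2) = 1) (Fibonacci index) → 1, 1, 2, 3 → 3 (decimal)
Expression in decimal: (18 + 15) × 3 - 8
Parentheses first: 18 + 15 = 33
Multiply: 33 × 3 = 99
Subtract: 99 - 8 = 91
91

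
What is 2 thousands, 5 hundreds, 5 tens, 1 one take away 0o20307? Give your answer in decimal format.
Convert 2 thousands, 5 hundreds, 5 tens, 1 one (place-value notation) → 2×1000 + 5×100 + 5×10 + 1 = 2551 (decimal)
Convert 0o20307 (octal) → 2×4096 + 3×64 + 7 = 8391 (decimal)
Compute 2551 - 8391 = -5840
-5840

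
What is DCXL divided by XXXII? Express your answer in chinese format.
Convert DCXL (Roman numeral) → 500 + 100 + 40 = 640 (decimal)
Convert XXXII (Roman numeral) → 10 + 10 + 10 + 1 + 1 = 32 (decimal)
Compute 640 ÷ 32 = 20
Convert 20 (decimal) → 20 = 2×10 → 二十 (Chinese numeral)
二十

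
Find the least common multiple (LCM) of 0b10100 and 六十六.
Convert 0b10100 (binary) → 16 + 4 = 20 (decimal)
Convert 六十六 (Chinese numeral) → 6×10 + 6 = 66 (decimal)
Compute lcm(20, 66) = 660
660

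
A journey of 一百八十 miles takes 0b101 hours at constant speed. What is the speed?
Convert 一百八十 (Chinese numeral) → 1×100 + 8×10 = 180 (decimal)
Convert 0b101 (binary) → 4 + 1 = 5 (decimal)
Compute 180 ÷ 5 = 36
36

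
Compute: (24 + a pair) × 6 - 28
Convert a pair (colloquial) → 2 (decimal)
Expression in decimal: (24 + 2) × 6 - 28
Parentheses first: 24 + 2 = 26
Multiply: 26 × 6 = 156
Subtract: 156 - 28 = 128
128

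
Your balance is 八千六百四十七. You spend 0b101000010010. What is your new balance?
Convert 八千六百四十七 (Chinese numeral) → 8×1000 + 6×100 + 4×10 + 7 = 8647 (decimal)
Convert 0b101000010010 (binary) → 2048 + 512 + 16 + 2 = 2578 (decimal)
Compute 8647 - 2578 = 6069
6069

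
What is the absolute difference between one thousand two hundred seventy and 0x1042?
Convert one thousand two hundred seventy (English words) → 1×1000 + 2×100 + 70 = 1270 (decimal)
Convert 0x1042 (hexadecimal) → 1×4096 + 4×16 + 2 = 4162 (decimal)
Compute |1270 - 4162| = 2892
2892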